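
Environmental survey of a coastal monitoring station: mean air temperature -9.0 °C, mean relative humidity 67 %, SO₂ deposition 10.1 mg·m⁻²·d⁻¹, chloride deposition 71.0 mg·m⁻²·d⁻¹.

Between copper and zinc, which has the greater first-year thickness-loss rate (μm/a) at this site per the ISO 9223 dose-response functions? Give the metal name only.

zinc

copper: T≤10 °C ⇒ hinge +0.126·(-9.0−10) = -2.3940
  sulphur-dioxide contribution → 0.04597 μm/a
  chloride contribution → 0.2326 μm/a
  ⇒ r_corr(copper) = 0.2785 μm/a
zinc: f(T) = +0.038·(T−10) [T≤10 °C] = -0.7220
  sulphur-dioxide contribution → 0.3779 μm/a
  chloride contribution → 0.1581 μm/a
  ⇒ r_corr(zinc) = 0.536 μm/a
Ordering by μm/a: zinc (0.536) > copper (0.279)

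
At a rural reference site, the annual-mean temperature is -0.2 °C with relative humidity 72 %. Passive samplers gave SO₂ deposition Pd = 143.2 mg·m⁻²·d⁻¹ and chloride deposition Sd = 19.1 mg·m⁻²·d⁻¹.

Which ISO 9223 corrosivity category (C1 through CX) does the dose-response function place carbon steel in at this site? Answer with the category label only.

C3

carbon steel: T≤10 °C ⇒ hinge +0.150·(-0.2−10) = -1.5300
  Pd branch = 1.77·Pd^0.52·e^(0.02·RH+f) = 21.38 μm/a
  Sd branch = 0.102·Sd^0.62·e^(0.033·RH+0.04·T) = 6.78 μm/a
  r_corr = 21.38 + 6.78 = 28.16 μm/a
Category bounds: 25…50 μm/a bracket r_corr ⇒ C3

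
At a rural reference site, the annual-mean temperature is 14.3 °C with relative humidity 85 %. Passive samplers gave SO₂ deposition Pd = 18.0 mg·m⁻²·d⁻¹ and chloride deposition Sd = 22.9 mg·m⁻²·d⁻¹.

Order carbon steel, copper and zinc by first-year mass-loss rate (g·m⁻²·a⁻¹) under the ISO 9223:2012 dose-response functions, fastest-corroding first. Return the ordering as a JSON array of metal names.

["carbon steel", "copper", "zinc"]

carbon steel: T>10 °C ⇒ hinge -0.054·(14.3−10) = -0.2322
  SO₂ term: 1.77·18.0^0.52·exp(0.02·85-0.2322) = 34.53
  Sd branch = 0.102·Sd^0.62·e^(0.033·RH+0.04·T) = 20.81 μm/a
  sum: 34.53 + 20.81 → r_corr = 55.34 μm/a
  mass loss = 55.34 μm/a × 7.85 g/cm³ = 434.4 g·m⁻²·a⁻¹
copper: T>10 °C ⇒ hinge -0.080·(14.3−10) = -0.3440
  Pd branch = 0.0053·Pd^0.26·e^(0.059·RH+f) = 1.2 μm/a
  Sd branch = 0.01025·Sd^0.27·e^(0.036·RH+0.049·T) = 1.026 μm/a
  r_corr = 1.2 + 1.026 = 2.226 μm/a
  mass loss = 2.226 μm/a × 8.96 g/cm³ = 19.95 g·m⁻²·a⁻¹
zinc: T>10 °C ⇒ hinge -0.071·(14.3−10) = -0.3053
  SO₂ term: 0.0129·18.0^0.44·exp(0.046·85-0.3053) = 1.692
  Sd branch = 0.0175·Sd^0.57·e^(0.008·RH+0.085·T) = 0.694 μm/a
  sum: 1.692 + 0.694 → r_corr = 2.386 μm/a
  mass loss = 2.386 μm/a × 7.14 g/cm³ = 17.04 g·m⁻²·a⁻¹
Ordering by g·m⁻²·a⁻¹: carbon steel (434) > copper (19.9) > zinc (17)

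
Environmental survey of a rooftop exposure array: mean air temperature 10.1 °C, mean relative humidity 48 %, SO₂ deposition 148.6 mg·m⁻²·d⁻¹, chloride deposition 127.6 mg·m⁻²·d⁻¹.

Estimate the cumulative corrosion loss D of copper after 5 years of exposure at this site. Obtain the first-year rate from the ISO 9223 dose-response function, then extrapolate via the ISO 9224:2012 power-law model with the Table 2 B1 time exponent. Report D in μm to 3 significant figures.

D(5) = 1.98 μm

copper: f(T) = -0.080·(T−10) [T>10 °C] = -0.0080
  Pd branch = 0.0053·Pd^0.26·e^(0.059·RH+f) = 0.3277 μm/a
  Cl⁻ term: 0.01025·127.6^0.27·exp(0.036·48+0.049·10.1) = 0.3505
  sum: 0.3277 + 0.3505 → r_corr = 0.6782 μm/a
Long-term exponent b (ISO 9224 Table 2, B1) = 0.667
  D(5) = 0.6782 × 5^0.667 = 0.6782 × 2.926 = 1.984 μm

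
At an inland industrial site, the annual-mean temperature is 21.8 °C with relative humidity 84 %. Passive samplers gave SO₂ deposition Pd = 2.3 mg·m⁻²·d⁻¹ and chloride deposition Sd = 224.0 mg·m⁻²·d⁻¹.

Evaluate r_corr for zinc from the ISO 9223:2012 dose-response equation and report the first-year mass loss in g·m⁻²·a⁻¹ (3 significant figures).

r_corr = 36.9 g·m⁻²·a⁻¹

zinc: T>10 °C ⇒ hinge -0.071·(21.8−10) = -0.8378
  sulphur-dioxide contribution → 0.3837 μm/a
  chloride contribution → 4.778 μm/a
  total first-year rate 5.162 μm/a
Convert to mass loss: 5.162 μm/a × 7.14 g/cm³ = 36.86 g·m⁻²·a⁻¹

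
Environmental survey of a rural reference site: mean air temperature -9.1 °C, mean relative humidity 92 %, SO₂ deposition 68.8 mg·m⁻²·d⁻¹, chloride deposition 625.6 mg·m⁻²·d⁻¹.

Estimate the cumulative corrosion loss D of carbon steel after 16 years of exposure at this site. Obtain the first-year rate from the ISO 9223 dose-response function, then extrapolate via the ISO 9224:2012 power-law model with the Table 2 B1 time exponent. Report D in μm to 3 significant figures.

D(16) = 365 μm

carbon steel: temperature factor f = +0.150·(-19.1) = -2.8650
  sulphur-dioxide contribution → 5.733 μm/a
  chloride contribution → 79.94 μm/a
  ⇒ r_corr(carbon steel) = 85.67 μm/a
Power-law: D(16) = r_corr · 16^0.523
  D(16) = 85.67 × 16^0.523 = 85.67 × 4.263 = 365.2 μm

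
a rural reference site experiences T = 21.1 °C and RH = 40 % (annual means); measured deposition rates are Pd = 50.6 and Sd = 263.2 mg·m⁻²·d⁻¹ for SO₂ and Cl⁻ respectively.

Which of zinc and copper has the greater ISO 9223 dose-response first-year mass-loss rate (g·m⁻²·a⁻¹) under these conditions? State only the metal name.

zinc: temperature factor f = -0.071·(11.1) = -0.7881
  sulphur-dioxide contribution → 0.2076 μm/a
  chloride contribution → 3.471 μm/a
  ⇒ r_corr(zinc) = 3.679 μm/a
  mass loss = 3.679 μm/a × 7.14 g/cm³ = 26.27 g·m⁻²·a⁻¹
copper: T>10 °C ⇒ hinge -0.080·(21.1−10) = -0.8880
  sulphur-dioxide contribution → 0.06407 μm/a
  chloride contribution → 0.5478 μm/a
  total first-year rate 0.6118 μm/a
  mass loss = 0.6118 μm/a × 8.96 g/cm³ = 5.482 g·m⁻²·a⁻¹
Ordering by g·m⁻²·a⁻¹: zinc (26.3) > copper (5.48)

zinc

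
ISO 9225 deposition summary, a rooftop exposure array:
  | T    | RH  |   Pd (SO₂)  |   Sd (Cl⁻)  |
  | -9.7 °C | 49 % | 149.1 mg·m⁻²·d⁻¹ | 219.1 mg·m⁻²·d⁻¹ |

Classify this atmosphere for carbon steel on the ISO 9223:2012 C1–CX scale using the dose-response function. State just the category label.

carbon steel: T≤10 °C ⇒ hinge +0.150·(-9.7−10) = -2.9550
  sulphur-dioxide contribution → 3.315 μm/a
  chloride contribution → 9.852 μm/a
  total first-year rate 13.17 μm/a
ISO 9223 Table 2 (carbon steel): 1.3 < 13.2 ≤ 25 μm/a ⇒ C2

C2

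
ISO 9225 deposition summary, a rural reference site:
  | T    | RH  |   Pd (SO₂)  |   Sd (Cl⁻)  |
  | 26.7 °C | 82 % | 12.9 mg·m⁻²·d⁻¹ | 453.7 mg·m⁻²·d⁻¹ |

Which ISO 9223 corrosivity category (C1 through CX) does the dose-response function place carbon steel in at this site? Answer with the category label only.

CX

carbon steel: f(T) = -0.054·(T−10) [T>10 °C] = -0.9018
  sulphur-dioxide contribution → 14 μm/a
  chloride contribution → 197.2 μm/a
  total first-year rate 211.2 μm/a
Category bounds: 200…700 μm/a bracket r_corr ⇒ CX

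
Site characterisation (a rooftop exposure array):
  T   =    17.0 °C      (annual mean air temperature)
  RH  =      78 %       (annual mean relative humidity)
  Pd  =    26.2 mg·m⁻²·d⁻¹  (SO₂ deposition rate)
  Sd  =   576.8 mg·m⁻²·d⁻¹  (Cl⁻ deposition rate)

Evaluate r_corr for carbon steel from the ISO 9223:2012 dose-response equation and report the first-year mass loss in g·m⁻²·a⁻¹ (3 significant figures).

carbon steel: f(T) = -0.054·(T−10) [T>10 °C] = -0.3780
  SO₂ term: 1.77·26.2^0.52·exp(0.02·78-0.3780) = 31.54
  Cl⁻ term: 0.102·576.8^0.62·exp(0.033·78+0.04·17.0) = 136
  sum: 31.54 + 136 → r_corr = 167.6 μm/a
Convert to mass loss: 167.6 μm/a × 7.85 g/cm³ = 1315 g·m⁻²·a⁻¹

r_corr = 1.32e+03 g·m⁻²·a⁻¹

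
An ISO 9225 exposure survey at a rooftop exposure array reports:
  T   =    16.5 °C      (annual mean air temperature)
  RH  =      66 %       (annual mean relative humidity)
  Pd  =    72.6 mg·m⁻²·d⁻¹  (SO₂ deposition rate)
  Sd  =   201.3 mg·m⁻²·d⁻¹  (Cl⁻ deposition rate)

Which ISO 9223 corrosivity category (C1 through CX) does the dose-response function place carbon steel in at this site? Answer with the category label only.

C5

carbon steel: f(T) = -0.054·(T−10) [T>10 °C] = -0.3510
  sulphur-dioxide contribution → 43.3 μm/a
  chloride contribution → 46.72 μm/a
  total first-year rate 90.02 μm/a
ISO 9223 Table 2 (carbon steel): 80 < 90 ≤ 200 μm/a ⇒ C5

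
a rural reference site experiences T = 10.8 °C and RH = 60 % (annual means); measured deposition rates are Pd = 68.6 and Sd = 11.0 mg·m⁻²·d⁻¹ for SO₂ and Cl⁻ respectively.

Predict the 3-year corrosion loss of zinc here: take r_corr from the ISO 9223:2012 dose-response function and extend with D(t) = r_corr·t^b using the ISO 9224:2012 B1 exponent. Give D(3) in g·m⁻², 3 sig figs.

D(3) = 26.4 g·m⁻²

zinc: T>10 °C ⇒ hinge -0.071·(10.8−10) = -0.0568
  sulphur-dioxide contribution → 1.238 μm/a
  chloride contribution → 0.2778 μm/a
  total first-year rate 1.515 μm/a
Power-law: D(3) = r_corr · 3^0.813
  D(3) = 1.515 × 3^0.813 = 1.515 × 2.443 = 3.702 μm
  Mass loss = 3.702 μm × 7.14 g/cm³ = 26.43 g·m⁻²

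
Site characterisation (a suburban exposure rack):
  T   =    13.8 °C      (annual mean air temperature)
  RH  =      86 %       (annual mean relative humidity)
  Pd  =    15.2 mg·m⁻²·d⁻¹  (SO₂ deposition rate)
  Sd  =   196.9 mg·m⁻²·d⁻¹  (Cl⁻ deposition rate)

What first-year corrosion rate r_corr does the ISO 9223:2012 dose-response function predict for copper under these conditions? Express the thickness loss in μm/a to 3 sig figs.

copper: T>10 °C ⇒ hinge -0.080·(13.8−10) = -0.3040
  sulphur-dioxide contribution → 1.268 μm/a
  chloride contribution → 1.855 μm/a
  ⇒ r_corr(copper) = 3.123 μm/a

r_corr = 3.12 μm/a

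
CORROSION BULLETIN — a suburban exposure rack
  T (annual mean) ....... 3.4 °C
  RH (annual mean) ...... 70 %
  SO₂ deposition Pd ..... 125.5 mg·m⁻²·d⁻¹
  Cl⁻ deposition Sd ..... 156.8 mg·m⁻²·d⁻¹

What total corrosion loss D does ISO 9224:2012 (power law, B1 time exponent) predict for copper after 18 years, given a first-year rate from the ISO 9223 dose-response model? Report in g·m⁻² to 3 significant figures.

D(18) = 67.3 g·m⁻²

copper: f(T) = +0.126·(T−10) [T≤10 °C] = -0.8316
  sulphur-dioxide contribution → 0.504 μm/a
  chloride contribution → 0.5892 μm/a
  ⇒ r_corr(copper) = 1.093 μm/a
Power-law: D(18) = r_corr · 18^0.667
  D(18) = 1.093 × 18^0.667 = 1.093 × 6.875 = 7.515 μm
  Mass loss = 7.515 μm × 8.96 g/cm³ = 67.34 g·m⁻²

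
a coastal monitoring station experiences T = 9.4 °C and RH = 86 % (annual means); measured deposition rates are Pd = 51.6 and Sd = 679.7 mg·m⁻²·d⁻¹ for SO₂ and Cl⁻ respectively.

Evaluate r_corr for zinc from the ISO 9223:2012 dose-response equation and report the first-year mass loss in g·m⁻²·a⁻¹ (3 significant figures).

zinc: T≤10 °C ⇒ hinge +0.038·(9.4−10) = -0.0228
  SO₂ term: 0.0129·51.6^0.44·exp(0.046·86-0.0228) = 3.735
  Cl⁻ term: 0.0175·679.7^0.57·exp(0.008·86+0.085·9.4) = 3.186
  sum: 3.735 + 3.186 → r_corr = 6.921 μm/a
Convert to mass loss: 6.921 μm/a × 7.14 g/cm³ = 49.42 g·m⁻²·a⁻¹

r_corr = 49.4 g·m⁻²·a⁻¹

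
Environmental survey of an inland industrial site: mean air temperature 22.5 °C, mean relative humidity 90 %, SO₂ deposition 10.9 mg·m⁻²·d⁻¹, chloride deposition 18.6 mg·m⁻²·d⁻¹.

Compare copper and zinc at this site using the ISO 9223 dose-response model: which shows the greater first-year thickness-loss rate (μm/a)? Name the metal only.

copper

copper: temperature factor f = -0.080·(12.5) = -1.0000
  sulphur-dioxide contribution → 0.7342 μm/a
  chloride contribution → 1.735 μm/a
  total first-year rate 2.47 μm/a
zinc: temperature factor f = -0.071·(12.5) = -0.8875
  sulphur-dioxide contribution → 0.9541 μm/a
  chloride contribution → 1.288 μm/a
  total first-year rate 2.242 μm/a
Ordering by μm/a: copper (2.47) > zinc (2.24)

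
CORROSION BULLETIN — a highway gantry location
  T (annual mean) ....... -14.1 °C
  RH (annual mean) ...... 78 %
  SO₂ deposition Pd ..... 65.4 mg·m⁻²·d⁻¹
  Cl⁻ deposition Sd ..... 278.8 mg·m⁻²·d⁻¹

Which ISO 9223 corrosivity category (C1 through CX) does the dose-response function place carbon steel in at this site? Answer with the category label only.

C3

carbon steel: f(T) = +0.150·(T−10) [T≤10 °C] = -3.6150
  SO₂ term: 1.77·65.4^0.52·exp(0.02·78-3.6150) = 1.993
  Sd branch = 0.102·Sd^0.62·e^(0.033·RH+0.04·T) = 24.98 μm/a
  sum: 1.993 + 24.98 → r_corr = 26.97 μm/a
27 μm/a falls in (25, 50] for carbon steel → category C3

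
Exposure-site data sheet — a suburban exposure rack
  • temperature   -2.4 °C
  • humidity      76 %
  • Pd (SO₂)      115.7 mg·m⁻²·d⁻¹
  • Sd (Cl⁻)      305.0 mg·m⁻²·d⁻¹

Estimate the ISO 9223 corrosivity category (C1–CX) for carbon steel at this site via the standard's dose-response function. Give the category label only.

carbon steel: f(T) = +0.150·(T−10) [T≤10 °C] = -1.8600
  sulphur-dioxide contribution → 14.9 μm/a
  chloride contribution → 39.48 μm/a
  total first-year rate 54.38 μm/a
ISO 9223 Table 2 (carbon steel): 50 < 54.4 ≤ 80 μm/a ⇒ C4

C4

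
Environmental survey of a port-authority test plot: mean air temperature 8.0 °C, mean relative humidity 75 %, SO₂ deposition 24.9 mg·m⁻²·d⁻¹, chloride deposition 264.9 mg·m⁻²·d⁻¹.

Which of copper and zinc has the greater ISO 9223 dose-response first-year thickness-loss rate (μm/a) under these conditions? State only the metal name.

copper: f(T) = +0.126·(T−10) [T≤10 °C] = -0.2520
  sulphur-dioxide contribution → 0.7936 μm/a
  chloride contribution → 1.018 μm/a
  ⇒ r_corr(copper) = 1.812 μm/a
zinc: T≤10 °C ⇒ hinge +0.038·(8.0−10) = -0.0760
  sulphur-dioxide contribution → 1.55 μm/a
  chloride contribution → 1.514 μm/a
  total first-year rate 3.064 μm/a
Ordering by μm/a: zinc (3.06) > copper (1.81)

zinc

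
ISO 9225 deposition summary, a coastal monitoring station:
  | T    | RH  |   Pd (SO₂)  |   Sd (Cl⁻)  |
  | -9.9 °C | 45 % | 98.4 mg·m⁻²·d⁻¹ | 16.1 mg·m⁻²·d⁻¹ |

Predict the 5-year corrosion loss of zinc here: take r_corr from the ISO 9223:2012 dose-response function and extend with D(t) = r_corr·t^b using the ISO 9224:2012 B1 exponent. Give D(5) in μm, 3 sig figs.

zinc: T≤10 °C ⇒ hinge +0.038·(-9.9−10) = -0.7562
  sulphur-dioxide contribution → 0.3615 μm/a
  chloride contribution → 0.0527 μm/a
  ⇒ r_corr(zinc) = 0.4142 μm/a
ISO 9224: D(t) = r_corr · t^b with b = 0.813 (zinc, B1)
  D(5) = 0.4142 × 5^0.813 = 0.4142 × 3.701 = 1.533 μm

D(5) = 1.53 μm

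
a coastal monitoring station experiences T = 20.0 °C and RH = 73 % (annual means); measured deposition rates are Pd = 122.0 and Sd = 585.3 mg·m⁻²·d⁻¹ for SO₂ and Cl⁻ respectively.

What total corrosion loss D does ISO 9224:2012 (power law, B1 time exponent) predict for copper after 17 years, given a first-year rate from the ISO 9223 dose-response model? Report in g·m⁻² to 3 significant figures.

D(17) = 162 g·m⁻²

copper: f(T) = -0.080·(T−10) [T>10 °C] = -0.8000
  SO₂ term: 0.0053·122.0^0.26·exp(0.059·73-0.8000) = 0.6163
  Sd branch = 0.01025·Sd^0.27·e^(0.036·RH+0.049·T) = 2.113 μm/a
  r_corr = 0.6163 + 2.113 = 2.729 μm/a
ISO 9224: D(t) = r_corr · t^b with b = 0.667 (copper, B1)
  D(17) = 2.729 × 17^0.667 = 2.729 × 6.618 = 18.06 μm
  Mass loss = 18.06 μm × 8.96 g/cm³ = 161.8 g·m⁻²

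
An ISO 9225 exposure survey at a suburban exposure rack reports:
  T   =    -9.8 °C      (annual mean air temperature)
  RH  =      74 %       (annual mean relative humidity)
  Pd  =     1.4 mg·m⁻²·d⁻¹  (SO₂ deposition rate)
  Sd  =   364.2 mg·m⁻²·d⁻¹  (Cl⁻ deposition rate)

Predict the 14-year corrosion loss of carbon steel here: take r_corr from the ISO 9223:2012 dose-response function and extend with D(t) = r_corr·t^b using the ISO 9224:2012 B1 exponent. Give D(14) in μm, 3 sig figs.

carbon steel: f(T) = +0.150·(T−10) [T≤10 °C] = -2.9700
  sulphur-dioxide contribution → 0.4752 μm/a
  chloride contribution → 30.69 μm/a
  total first-year rate 31.16 μm/a
ISO 9224: D(t) = r_corr · t^b with b = 0.523 (carbon steel, B1)
  D(14) = 31.16 × 14^0.523 = 31.16 × 3.976 = 123.9 μm

D(14) = 124 μm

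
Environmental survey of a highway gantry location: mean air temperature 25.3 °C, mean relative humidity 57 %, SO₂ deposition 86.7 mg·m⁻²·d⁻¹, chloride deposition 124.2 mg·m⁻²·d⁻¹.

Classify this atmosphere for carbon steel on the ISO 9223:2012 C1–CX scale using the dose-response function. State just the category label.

carbon steel: temperature factor f = -0.054·(15.3) = -0.8262
  sulphur-dioxide contribution → 24.66 μm/a
  chloride contribution → 36.59 μm/a
  total first-year rate 61.25 μm/a
61.3 μm/a falls in (50, 80] for carbon steel → category C4

C4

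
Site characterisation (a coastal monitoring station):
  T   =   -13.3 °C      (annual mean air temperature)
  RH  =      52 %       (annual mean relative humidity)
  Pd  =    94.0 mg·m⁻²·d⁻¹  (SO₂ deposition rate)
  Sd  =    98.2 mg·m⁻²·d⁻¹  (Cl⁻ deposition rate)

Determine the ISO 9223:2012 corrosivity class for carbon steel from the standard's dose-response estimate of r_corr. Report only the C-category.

carbon steel: temperature factor f = +0.150·(-23.3) = -3.4950
  SO₂ term: 1.77·94.0^0.52·exp(0.02·52-3.4950) = 1.614
  Sd branch = 0.102·Sd^0.62·e^(0.033·RH+0.04·T) = 5.727 μm/a
  sum: 1.614 + 5.727 → r_corr = 7.34 μm/a
ISO 9223 Table 2 (carbon steel): 1.3 < 7.34 ≤ 25 μm/a ⇒ C2

C2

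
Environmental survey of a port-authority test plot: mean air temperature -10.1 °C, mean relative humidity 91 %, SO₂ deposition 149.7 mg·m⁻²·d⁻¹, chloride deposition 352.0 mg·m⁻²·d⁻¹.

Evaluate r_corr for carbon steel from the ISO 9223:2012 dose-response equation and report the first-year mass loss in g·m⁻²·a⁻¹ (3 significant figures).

carbon steel: temperature factor f = +0.150·(-20.1) = -3.0150
  Pd branch = 1.77·Pd^0.52·e^(0.02·RH+f) = 7.246 μm/a
  Sd branch = 0.102·Sd^0.62·e^(0.033·RH+0.04·T) = 52.02 μm/a
  sum: 7.246 + 52.02 → r_corr = 59.27 μm/a
Convert to mass loss: 59.27 μm/a × 7.85 g/cm³ = 465.3 g·m⁻²·a⁻¹

r_corr = 465 g·m⁻²·a⁻¹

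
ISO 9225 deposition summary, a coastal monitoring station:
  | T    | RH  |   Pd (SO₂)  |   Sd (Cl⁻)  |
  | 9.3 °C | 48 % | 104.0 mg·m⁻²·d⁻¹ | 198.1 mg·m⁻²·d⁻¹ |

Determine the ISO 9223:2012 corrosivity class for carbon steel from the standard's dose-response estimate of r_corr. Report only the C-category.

carbon steel: T≤10 °C ⇒ hinge +0.150·(9.3−10) = -0.1050
  SO₂ term: 1.77·104.0^0.52·exp(0.02·48-0.1050) = 46.57
  Cl⁻ term: 0.102·198.1^0.62·exp(0.033·48+0.04·9.3) = 19.15
  sum: 46.57 + 19.15 → r_corr = 65.72 μm/a
65.7 μm/a falls in (50, 80] for carbon steel → category C4

C4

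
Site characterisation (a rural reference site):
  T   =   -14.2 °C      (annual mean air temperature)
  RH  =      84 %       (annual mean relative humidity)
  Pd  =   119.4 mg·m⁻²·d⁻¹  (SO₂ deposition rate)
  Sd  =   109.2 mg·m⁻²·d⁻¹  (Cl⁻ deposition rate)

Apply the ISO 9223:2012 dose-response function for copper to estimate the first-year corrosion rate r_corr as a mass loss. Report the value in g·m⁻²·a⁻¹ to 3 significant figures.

r_corr = 4.45 g·m⁻²·a⁻¹

copper: T≤10 °C ⇒ hinge +0.126·(-14.2−10) = -3.0492
  SO₂ term: 0.0053·119.4^0.26·exp(0.059·84-3.0492) = 0.1237
  Sd branch = 0.01025·Sd^0.27·e^(0.036·RH+0.049·T) = 0.3734 μm/a
  r_corr = 0.1237 + 0.3734 = 0.4971 μm/a
Convert to mass loss: 0.4971 μm/a × 8.96 g/cm³ = 4.454 g·m⁻²·a⁻¹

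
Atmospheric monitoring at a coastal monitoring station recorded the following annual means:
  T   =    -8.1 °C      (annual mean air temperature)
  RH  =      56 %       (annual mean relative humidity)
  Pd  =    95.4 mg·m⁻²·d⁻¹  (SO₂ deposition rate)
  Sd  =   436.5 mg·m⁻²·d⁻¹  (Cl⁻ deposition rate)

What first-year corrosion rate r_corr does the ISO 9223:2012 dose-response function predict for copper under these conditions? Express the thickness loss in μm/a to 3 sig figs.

r_corr = 0.315 μm/a

copper: temperature factor f = +0.126·(-18.1) = -2.2806
  Pd branch = 0.0053·Pd^0.26·e^(0.059·RH+f) = 0.04824 μm/a
  Sd branch = 0.01025·Sd^0.27·e^(0.036·RH+0.049·T) = 0.2671 μm/a
  r_corr = 0.04824 + 0.2671 = 0.3153 μm/a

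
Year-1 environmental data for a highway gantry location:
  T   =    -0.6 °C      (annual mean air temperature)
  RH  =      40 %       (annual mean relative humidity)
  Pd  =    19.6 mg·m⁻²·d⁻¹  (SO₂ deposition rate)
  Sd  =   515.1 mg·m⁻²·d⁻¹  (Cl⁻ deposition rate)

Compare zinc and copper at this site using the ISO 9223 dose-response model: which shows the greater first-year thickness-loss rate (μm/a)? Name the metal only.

zinc

zinc: temperature factor f = +0.038·(-10.6) = -0.4028
  sulphur-dioxide contribution → 0.2011 μm/a
  chloride contribution → 0.8047 μm/a
  total first-year rate 1.006 μm/a
copper: temperature factor f = +0.126·(-10.6) = -1.3356
  sulphur-dioxide contribution → 0.032 μm/a
  chloride contribution → 0.2268 μm/a
  total first-year rate 0.2588 μm/a
Ordering by μm/a: zinc (1.01) > copper (0.259)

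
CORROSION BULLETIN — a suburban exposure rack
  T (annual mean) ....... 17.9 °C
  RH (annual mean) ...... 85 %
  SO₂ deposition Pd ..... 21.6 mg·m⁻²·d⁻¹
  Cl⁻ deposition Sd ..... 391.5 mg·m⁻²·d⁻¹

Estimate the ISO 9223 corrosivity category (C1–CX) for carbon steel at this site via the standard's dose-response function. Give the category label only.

C5

carbon steel: f(T) = -0.054·(T−10) [T>10 °C] = -0.4266
  Pd branch = 1.77·Pd^0.52·e^(0.02·RH+f) = 31.26 μm/a
  Sd branch = 0.102·Sd^0.62·e^(0.033·RH+0.04·T) = 139.7 μm/a
  sum: 31.26 + 139.7 → r_corr = 171 μm/a
171 μm/a falls in (80, 200] for carbon steel → category C5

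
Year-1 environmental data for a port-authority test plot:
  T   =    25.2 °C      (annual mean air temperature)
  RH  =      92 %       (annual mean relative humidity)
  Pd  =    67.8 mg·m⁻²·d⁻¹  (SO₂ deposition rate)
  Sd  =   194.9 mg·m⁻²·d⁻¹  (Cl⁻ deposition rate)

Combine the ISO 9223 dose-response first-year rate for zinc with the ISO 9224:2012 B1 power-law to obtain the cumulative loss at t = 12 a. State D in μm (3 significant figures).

zinc: T>10 °C ⇒ hinge -0.071·(25.2−10) = -1.0792
  Pd branch = 0.0129·Pd^0.44·e^(0.046·RH+f) = 1.93 μm/a
  Cl⁻ term: 0.0175·194.9^0.57·exp(0.008·92+0.085·25.2) = 6.282
  r_corr = 1.93 + 6.282 = 8.213 μm/a
Power-law: D(12) = r_corr · 12^0.813
  D(12) = 8.213 × 12^0.813 = 8.213 × 7.54 = 61.92 μm

D(12) = 61.9 μm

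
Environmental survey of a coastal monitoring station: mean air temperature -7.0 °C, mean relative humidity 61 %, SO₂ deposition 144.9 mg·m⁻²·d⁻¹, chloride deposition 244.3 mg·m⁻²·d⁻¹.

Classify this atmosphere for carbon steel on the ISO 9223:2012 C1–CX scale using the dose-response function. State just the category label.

C2

carbon steel: temperature factor f = +0.150·(-17.0) = -2.5500
  SO₂ term: 1.77·144.9^0.52·exp(0.02·61-2.5500) = 6.225
  Sd branch = 0.102·Sd^0.62·e^(0.033·RH+0.04·T) = 17.45 μm/a
  sum: 6.225 + 17.45 → r_corr = 23.67 μm/a
Category bounds: 1.3…25 μm/a bracket r_corr ⇒ C2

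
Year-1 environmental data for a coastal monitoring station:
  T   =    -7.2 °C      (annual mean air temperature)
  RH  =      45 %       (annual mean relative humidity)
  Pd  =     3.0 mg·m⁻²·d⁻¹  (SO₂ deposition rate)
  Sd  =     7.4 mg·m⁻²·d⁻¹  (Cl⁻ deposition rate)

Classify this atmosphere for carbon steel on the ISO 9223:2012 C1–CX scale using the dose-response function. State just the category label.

C2

carbon steel: T≤10 °C ⇒ hinge +0.150·(-7.2−10) = -2.5800
  sulphur-dioxide contribution → 0.5841 μm/a
  chloride contribution → 1.168 μm/a
  ⇒ r_corr(carbon steel) = 1.752 μm/a
1.75 μm/a falls in (1.3, 25] for carbon steel → category C2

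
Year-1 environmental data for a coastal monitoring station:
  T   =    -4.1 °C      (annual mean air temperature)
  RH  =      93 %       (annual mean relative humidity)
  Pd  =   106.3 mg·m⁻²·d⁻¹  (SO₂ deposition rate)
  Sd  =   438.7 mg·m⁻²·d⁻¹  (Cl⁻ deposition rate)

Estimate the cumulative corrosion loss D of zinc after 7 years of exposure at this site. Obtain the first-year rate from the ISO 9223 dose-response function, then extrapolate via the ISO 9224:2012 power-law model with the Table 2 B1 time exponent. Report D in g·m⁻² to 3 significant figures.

D(7) = 176 g·m⁻²

zinc: f(T) = +0.038·(T−10) [T≤10 °C] = -0.5358
  SO₂ term: 0.0129·106.3^0.44·exp(0.046·93-0.5358) = 4.241
  Sd branch = 0.0175·Sd^0.57·e^(0.008·RH+0.085·T) = 0.8334 μm/a
  sum: 4.241 + 0.8334 → r_corr = 5.074 μm/a
ISO 9224: D(t) = r_corr · t^b with b = 0.813 (zinc, B1)
  D(7) = 5.074 × 7^0.813 = 5.074 × 4.865 = 24.69 μm
  Mass loss = 24.69 μm × 7.14 g/cm³ = 176.3 g·m⁻²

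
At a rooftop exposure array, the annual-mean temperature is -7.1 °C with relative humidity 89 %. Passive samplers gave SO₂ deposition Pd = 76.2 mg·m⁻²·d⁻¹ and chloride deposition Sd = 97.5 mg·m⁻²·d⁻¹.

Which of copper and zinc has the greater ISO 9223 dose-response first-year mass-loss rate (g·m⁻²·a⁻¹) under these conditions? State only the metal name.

zinc

copper: temperature factor f = +0.126·(-17.1) = -2.1546
  SO₂ term: 0.0053·76.2^0.26·exp(0.059·89-2.1546) = 0.3617
  Cl⁻ term: 0.01025·97.5^0.27·exp(0.036·89+0.049·-7.1) = 0.614
  sum: 0.3617 + 0.614 → r_corr = 0.9757 μm/a
  mass loss = 0.9757 μm/a × 8.96 g/cm³ = 8.742 g·m⁻²·a⁻¹
zinc: f(T) = +0.038·(T−10) [T≤10 °C] = -0.6498
  Pd branch = 0.0129·Pd^0.44·e^(0.046·RH+f) = 2.719 μm/a
  Cl⁻ term: 0.0175·97.5^0.57·exp(0.008·89+0.085·-7.1) = 0.2654
  sum: 2.719 + 0.2654 → r_corr = 2.985 μm/a
  mass loss = 2.985 μm/a × 7.14 g/cm³ = 21.31 g·m⁻²·a⁻¹
Ordering by g·m⁻²·a⁻¹: zinc (21.3) > copper (8.74)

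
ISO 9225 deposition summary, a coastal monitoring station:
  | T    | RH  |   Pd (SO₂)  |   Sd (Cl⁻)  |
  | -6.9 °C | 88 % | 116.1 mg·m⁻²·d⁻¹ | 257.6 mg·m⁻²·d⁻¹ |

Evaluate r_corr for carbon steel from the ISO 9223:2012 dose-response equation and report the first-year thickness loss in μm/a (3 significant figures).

carbon steel: f(T) = +0.150·(T−10) [T≤10 °C] = -2.5350
  SO₂ term: 1.77·116.1^0.52·exp(0.02·88-2.5350) = 9.663
  Cl⁻ term: 0.102·257.6^0.62·exp(0.033·88+0.04·-6.9) = 44.13
  r_corr = 9.663 + 44.13 = 53.79 μm/a

r_corr = 53.8 μm/a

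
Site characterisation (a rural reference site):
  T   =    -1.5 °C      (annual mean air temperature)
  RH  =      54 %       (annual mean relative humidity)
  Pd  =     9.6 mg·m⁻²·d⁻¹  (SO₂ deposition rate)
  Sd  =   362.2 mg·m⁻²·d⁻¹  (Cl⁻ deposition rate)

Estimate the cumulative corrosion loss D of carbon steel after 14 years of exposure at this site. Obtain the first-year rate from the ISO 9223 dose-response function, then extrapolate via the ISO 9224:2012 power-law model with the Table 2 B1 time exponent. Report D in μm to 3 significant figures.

D(14) = 99.6 μm

carbon steel: temperature factor f = +0.150·(-11.5) = -1.7250
  Pd branch = 1.77·Pd^0.52·e^(0.02·RH+f) = 3.01 μm/a
  Sd branch = 0.102·Sd^0.62·e^(0.033·RH+0.04·T) = 22.03 μm/a
  sum: 3.01 + 22.03 → r_corr = 25.04 μm/a
Long-term exponent b (ISO 9224 Table 2, B1) = 0.523
  D(14) = 25.04 × 14^0.523 = 25.04 × 3.976 = 99.55 μm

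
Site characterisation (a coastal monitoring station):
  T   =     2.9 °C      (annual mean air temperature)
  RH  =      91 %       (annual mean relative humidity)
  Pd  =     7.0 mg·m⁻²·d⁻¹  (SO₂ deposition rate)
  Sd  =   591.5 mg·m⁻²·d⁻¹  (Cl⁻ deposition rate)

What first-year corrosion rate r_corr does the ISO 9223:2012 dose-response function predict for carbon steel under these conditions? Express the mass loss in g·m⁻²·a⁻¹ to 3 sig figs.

r_corr = 1.03e+03 g·m⁻²·a⁻¹

carbon steel: f(T) = +0.150·(T−10) [T≤10 °C] = -1.0650
  SO₂ term: 1.77·7.0^0.52·exp(0.02·91-1.0650) = 10.36
  Sd branch = 0.102·Sd^0.62·e^(0.033·RH+0.04·T) = 120.7 μm/a
  r_corr = 10.36 + 120.7 = 131.1 μm/a
Convert to mass loss: 131.1 μm/a × 7.85 g/cm³ = 1029 g·m⁻²·a⁻¹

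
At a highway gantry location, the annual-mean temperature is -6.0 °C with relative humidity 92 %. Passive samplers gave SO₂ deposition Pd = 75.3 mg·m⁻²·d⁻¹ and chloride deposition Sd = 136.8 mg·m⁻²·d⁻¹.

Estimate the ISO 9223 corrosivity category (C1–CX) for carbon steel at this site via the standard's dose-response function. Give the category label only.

C3

carbon steel: f(T) = +0.150·(T−10) [T≤10 °C] = -2.4000
  sulphur-dioxide contribution → 9.565 μm/a
  chloride contribution → 35.26 μm/a
  ⇒ r_corr(carbon steel) = 44.82 μm/a
44.8 μm/a falls in (25, 50] for carbon steel → category C3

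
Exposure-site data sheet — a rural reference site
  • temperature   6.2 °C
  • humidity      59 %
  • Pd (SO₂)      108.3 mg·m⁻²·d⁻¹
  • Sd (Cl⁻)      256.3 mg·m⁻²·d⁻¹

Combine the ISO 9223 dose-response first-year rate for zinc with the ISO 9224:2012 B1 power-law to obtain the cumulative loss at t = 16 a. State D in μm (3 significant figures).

D(16) = 23.3 μm

zinc: temperature factor f = +0.038·(-3.8) = -0.1444
  sulphur-dioxide contribution → 1.324 μm/a
  chloride contribution → 1.122 μm/a
  total first-year rate 2.445 μm/a
Power-law: D(16) = r_corr · 16^0.813
  D(16) = 2.445 × 16^0.813 = 2.445 × 9.527 = 23.3 μm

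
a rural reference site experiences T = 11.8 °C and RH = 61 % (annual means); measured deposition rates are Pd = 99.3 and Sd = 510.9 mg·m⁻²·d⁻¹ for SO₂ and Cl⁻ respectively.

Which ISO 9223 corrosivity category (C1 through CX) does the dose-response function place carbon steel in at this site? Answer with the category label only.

C5

carbon steel: f(T) = -0.054·(T−10) [T>10 °C] = -0.0972
  SO₂ term: 1.77·99.3^0.52·exp(0.02·61-0.0972) = 59.43
  Sd branch = 0.102·Sd^0.62·e^(0.033·RH+0.04·T) = 58.48 μm/a
  r_corr = 59.43 + 58.48 = 117.9 μm/a
118 μm/a falls in (80, 200] for carbon steel → category C5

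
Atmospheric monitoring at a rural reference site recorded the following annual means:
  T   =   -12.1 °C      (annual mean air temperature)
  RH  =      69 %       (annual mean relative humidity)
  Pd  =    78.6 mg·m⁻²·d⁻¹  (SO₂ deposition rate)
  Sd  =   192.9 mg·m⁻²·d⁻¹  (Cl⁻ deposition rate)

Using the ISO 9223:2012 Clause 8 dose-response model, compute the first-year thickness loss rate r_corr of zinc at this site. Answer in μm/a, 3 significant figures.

zinc: f(T) = +0.038·(T−10) [T≤10 °C] = -0.8398
  sulphur-dioxide contribution → 0.9085 μm/a
  chloride contribution → 0.2181 μm/a
  ⇒ r_corr(zinc) = 1.127 μm/a

r_corr = 1.13 μm/a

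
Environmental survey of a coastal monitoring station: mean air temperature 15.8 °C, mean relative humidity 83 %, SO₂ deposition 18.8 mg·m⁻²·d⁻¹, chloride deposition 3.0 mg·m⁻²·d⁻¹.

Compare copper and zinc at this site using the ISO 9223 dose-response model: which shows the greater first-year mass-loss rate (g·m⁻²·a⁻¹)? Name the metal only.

copper

copper: f(T) = -0.080·(T−10) [T>10 °C] = -0.4640
  sulphur-dioxide contribution → 0.9567 μm/a
  chloride contribution → 0.5935 μm/a
  total first-year rate 1.55 μm/a
  mass loss = 1.55 μm/a × 8.96 g/cm³ = 13.89 g·m⁻²·a⁻¹
zinc: f(T) = -0.071·(T−10) [T>10 °C] = -0.4118
  sulphur-dioxide contribution → 1.414 μm/a
  chloride contribution → 0.2436 μm/a
  ⇒ r_corr(zinc) = 1.658 μm/a
  mass loss = 1.658 μm/a × 7.14 g/cm³ = 11.84 g·m⁻²·a⁻¹
Ordering by g·m⁻²·a⁻¹: copper (13.9) > zinc (11.8)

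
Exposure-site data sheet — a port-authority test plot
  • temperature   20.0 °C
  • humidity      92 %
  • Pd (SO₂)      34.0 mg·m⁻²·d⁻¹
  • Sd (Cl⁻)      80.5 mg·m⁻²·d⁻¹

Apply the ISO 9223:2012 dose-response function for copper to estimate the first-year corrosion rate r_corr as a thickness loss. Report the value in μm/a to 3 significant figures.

r_corr = 3.81 μm/a

copper: f(T) = -0.080·(T−10) [T>10 °C] = -0.8000
  Pd branch = 0.0053·Pd^0.26·e^(0.059·RH+f) = 1.356 μm/a
  Sd branch = 0.01025·Sd^0.27·e^(0.036·RH+0.049·T) = 2.451 μm/a
  r_corr = 1.356 + 2.451 = 3.807 μm/a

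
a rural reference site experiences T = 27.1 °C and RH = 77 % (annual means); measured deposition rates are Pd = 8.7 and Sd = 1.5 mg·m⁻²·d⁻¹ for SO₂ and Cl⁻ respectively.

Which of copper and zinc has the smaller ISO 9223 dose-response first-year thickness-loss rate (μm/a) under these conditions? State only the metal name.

zinc

copper: T>10 °C ⇒ hinge -0.080·(27.1−10) = -1.3680
  SO₂ term: 0.0053·8.7^0.26·exp(0.059·77-1.3680) = 0.2226
  Cl⁻ term: 0.01025·1.5^0.27·exp(0.036·77+0.049·27.1) = 0.69
  r_corr = 0.2226 + 0.69 = 0.9125 μm/a
zinc: T>10 °C ⇒ hinge -0.071·(27.1−10) = -1.2141
  SO₂ term: 0.0129·8.7^0.44·exp(0.046·77-1.2141) = 0.3427
  Cl⁻ term: 0.0175·1.5^0.57·exp(0.008·77+0.085·27.1) = 0.4086
  sum: 0.3427 + 0.4086 → r_corr = 0.7514 μm/a
Ordering by μm/a: copper (0.913) > zinc (0.751)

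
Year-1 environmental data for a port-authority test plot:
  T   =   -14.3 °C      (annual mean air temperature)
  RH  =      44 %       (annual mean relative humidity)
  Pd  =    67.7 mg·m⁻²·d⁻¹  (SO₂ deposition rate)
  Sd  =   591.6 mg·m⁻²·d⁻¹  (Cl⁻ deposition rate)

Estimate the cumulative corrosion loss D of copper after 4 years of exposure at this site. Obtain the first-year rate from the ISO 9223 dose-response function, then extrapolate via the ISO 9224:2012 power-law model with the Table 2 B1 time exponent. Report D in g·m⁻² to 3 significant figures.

copper: T≤10 °C ⇒ hinge +0.126·(-14.3−10) = -3.0618
  Pd branch = 0.0053·Pd^0.26·e^(0.059·RH+f) = 0.009953 μm/a
  Sd branch = 0.01025·Sd^0.27·e^(0.036·RH+0.049·T) = 0.1389 μm/a
  sum: 0.009953 + 0.1389 → r_corr = 0.1489 μm/a
Power-law: D(4) = r_corr · 4^0.667
  D(4) = 0.1489 × 4^0.667 = 0.1489 × 2.521 = 0.3753 μm
  Mass loss = 0.3753 μm × 8.96 g/cm³ = 3.363 g·m⁻²

D(4) = 3.36 g·m⁻²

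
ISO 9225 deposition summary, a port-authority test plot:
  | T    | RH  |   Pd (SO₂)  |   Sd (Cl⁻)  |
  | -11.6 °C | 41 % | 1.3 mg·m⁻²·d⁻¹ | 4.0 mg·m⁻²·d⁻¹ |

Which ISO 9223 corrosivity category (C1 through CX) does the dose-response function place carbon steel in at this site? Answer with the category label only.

carbon steel: temperature factor f = +0.150·(-21.6) = -3.2400
  SO₂ term: 1.77·1.3^0.52·exp(0.02·41-3.2400) = 0.1804
  Sd branch = 0.102·Sd^0.62·e^(0.033·RH+0.04·T) = 0.5861 μm/a
  r_corr = 0.1804 + 0.5861 = 0.7665 μm/a
Category bounds: 0…1.3 μm/a bracket r_corr ⇒ C1

C1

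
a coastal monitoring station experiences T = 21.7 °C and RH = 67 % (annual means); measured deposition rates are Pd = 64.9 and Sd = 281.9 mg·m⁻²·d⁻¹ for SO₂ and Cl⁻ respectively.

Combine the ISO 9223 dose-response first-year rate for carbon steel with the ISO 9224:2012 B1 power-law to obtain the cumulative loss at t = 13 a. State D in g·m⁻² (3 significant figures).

D(13) = 3.14e+03 g·m⁻²

carbon steel: T>10 °C ⇒ hinge -0.054·(21.7−10) = -0.6318
  SO₂ term: 1.77·64.9^0.52·exp(0.02·67-0.6318) = 31.47
  Sd branch = 0.102·Sd^0.62·e^(0.033·RH+0.04·T) = 73.26 μm/a
  r_corr = 31.47 + 73.26 = 104.7 μm/a
Power-law: D(13) = r_corr · 13^0.523
  D(13) = 104.7 × 13^0.523 = 104.7 × 3.825 = 400.5 μm
  Mass loss = 400.5 μm × 7.85 g/cm³ = 3144 g·m⁻²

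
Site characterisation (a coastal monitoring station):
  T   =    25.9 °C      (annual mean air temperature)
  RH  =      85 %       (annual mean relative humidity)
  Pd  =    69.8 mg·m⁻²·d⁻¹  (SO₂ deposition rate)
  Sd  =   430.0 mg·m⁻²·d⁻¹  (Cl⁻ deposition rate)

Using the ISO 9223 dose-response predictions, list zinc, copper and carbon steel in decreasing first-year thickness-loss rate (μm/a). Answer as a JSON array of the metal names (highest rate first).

["carbon steel", "zinc", "copper"]

zinc: T>10 °C ⇒ hinge -0.071·(25.9−10) = -1.1289
  SO₂ term: 0.0129·69.8^0.44·exp(0.046·85-1.1289) = 1.348
  Sd branch = 0.0175·Sd^0.57·e^(0.008·RH+0.085·T) = 9.898 μm/a
  sum: 1.348 + 9.898 → r_corr = 11.25 μm/a
copper: f(T) = -0.080·(T−10) [T>10 °C] = -1.2720
  Pd branch = 0.0053·Pd^0.26·e^(0.059·RH+f) = 0.6749 μm/a
  Cl⁻ term: 0.01025·430.0^0.27·exp(0.036·85+0.049·25.9) = 3.998
  r_corr = 0.6749 + 3.998 = 4.673 μm/a
carbon steel: T>10 °C ⇒ hinge -0.054·(25.9−10) = -0.8586
  Pd branch = 1.77·Pd^0.52·e^(0.02·RH+f) = 37.34 μm/a
  Cl⁻ term: 0.102·430.0^0.62·exp(0.033·85+0.04·25.9) = 203.9
  sum: 37.34 + 203.9 → r_corr = 241.3 μm/a
Ordering by μm/a: carbon steel (241) > zinc (11.2) > copper (4.67)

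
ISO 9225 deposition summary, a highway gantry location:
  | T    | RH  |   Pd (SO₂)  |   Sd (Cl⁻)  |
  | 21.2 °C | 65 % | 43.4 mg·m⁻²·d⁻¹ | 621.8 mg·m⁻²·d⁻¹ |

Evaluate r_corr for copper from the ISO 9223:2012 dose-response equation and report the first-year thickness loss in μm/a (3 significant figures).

copper: T>10 °C ⇒ hinge -0.080·(21.2−10) = -0.8960
  sulphur-dioxide contribution → 0.2669 μm/a
  chloride contribution → 1.708 μm/a
  total first-year rate 1.975 μm/a

r_corr = 1.97 μm/a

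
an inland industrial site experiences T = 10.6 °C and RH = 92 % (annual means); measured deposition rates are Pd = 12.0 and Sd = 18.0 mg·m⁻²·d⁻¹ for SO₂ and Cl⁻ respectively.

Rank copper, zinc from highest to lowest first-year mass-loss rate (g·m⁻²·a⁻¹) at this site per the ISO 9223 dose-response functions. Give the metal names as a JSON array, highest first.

["copper", "zinc"]

copper: T>10 °C ⇒ hinge -0.080·(10.6−10) = -0.0480
  Pd branch = 0.0053·Pd^0.26·e^(0.059·RH+f) = 2.195 μm/a
  Sd branch = 0.01025·Sd^0.27·e^(0.036·RH+0.049·T) = 1.032 μm/a
  r_corr = 2.195 + 1.032 = 3.226 μm/a
  mass loss = 3.226 μm/a × 8.96 g/cm³ = 28.91 g·m⁻²·a⁻¹
zinc: T>10 °C ⇒ hinge -0.071·(10.6−10) = -0.0426
  Pd branch = 0.0129·Pd^0.44·e^(0.046·RH+f) = 2.54 μm/a
  Sd branch = 0.0175·Sd^0.57·e^(0.008·RH+0.085·T) = 0.4672 μm/a
  sum: 2.54 + 0.4672 → r_corr = 3.007 μm/a
  mass loss = 3.007 μm/a × 7.14 g/cm³ = 21.47 g·m⁻²·a⁻¹
Ordering by g·m⁻²·a⁻¹: copper (28.9) > zinc (21.5)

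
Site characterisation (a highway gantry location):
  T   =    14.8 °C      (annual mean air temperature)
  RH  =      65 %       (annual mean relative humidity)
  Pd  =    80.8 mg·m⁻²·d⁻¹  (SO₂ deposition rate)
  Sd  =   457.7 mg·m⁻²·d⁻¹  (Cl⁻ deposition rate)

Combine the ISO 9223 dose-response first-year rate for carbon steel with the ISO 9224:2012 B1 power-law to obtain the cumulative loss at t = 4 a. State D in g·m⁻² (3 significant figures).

carbon steel: T>10 °C ⇒ hinge -0.054·(14.8−10) = -0.2592
  SO₂ term: 1.77·80.8^0.52·exp(0.02·65-0.2592) = 49.19
  Cl⁻ term: 0.102·457.7^0.62·exp(0.033·65+0.04·14.8) = 70.28
  r_corr = 49.19 + 70.28 = 119.5 μm/a
Long-term exponent b (ISO 9224 Table 2, B1) = 0.523
  D(4) = 119.5 × 4^0.523 = 119.5 × 2.065 = 246.7 μm
  Mass loss = 246.7 μm × 7.85 g/cm³ = 1936 g·m⁻²

D(4) = 1.94e+03 g·m⁻²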